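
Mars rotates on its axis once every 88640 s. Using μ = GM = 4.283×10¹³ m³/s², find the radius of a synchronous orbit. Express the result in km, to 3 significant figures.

A synchronous orbit has period T, so by Kepler's third law a = (μT²/4π²)^(1/3).
μT²/4π² = 4.283×10¹³ × (8.864×10⁴)² / 39.48 = 8.524×10²¹ m³.
a = 2.043×10⁷ m = 20428 km.

r_sync ≈ 20400 km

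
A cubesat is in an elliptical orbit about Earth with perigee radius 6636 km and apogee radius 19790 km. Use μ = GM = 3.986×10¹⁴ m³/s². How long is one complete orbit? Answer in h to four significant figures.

T ≈ 4.199 h

Semi-major axis a = (r_p + r_a)/2 = (6636.0 + 19790)/2 = 13213 km = 1.321×10⁷ m.
By Kepler's third law T = 2π√(a³/μ) = 2π × 2.406×10³ = 1.512×10⁴ s.
= 4.199 h.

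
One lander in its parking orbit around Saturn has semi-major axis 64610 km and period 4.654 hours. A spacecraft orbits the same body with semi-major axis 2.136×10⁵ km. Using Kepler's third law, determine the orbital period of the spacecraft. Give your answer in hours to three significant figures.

T₂ ≈ 28.0 hours

Kepler's third law: T² ∝ a³, so T₂ = T₁ (a₂/a₁)^(3/2).
a₂/a₁ = 3.306, (a₂/a₁)^(3/2) = 6.011.
T₂ = 4.654 × 6.011 = 27.98 hours.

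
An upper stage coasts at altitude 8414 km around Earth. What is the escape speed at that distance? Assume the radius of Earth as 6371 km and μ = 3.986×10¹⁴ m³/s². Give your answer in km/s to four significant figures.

v_esc ≈ 7.343 km/s

r = 6371 + 8414 = 14785 km = 1.4785×10⁷ m.
Escape speed v_esc = √(2μ/r) = √(2 × 3.986×10¹⁴ / 1.478×10⁷) = √(5.392×10⁷) = 7343 m/s.
= 7.343 km/s.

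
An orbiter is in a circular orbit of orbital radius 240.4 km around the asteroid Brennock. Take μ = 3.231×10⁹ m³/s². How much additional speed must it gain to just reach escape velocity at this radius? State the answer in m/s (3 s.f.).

Δv ≈ 48.0 m/s

r = 240.4 km = 2.404×10⁵ m.
Circular speed v_c = √(μ/r) = 115.9 m/s.
Escape speed v_esc = √(2μ/r) = √2 × v_c = 164.0 m/s.
Δv = v_esc − v_c = 48.02 m/s.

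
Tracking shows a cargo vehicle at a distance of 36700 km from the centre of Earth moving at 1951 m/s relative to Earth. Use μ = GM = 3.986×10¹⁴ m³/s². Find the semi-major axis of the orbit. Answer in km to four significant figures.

a ≈ 22250 km

r = 3.670×10⁷ m.
Vis-viva rearranged: 1/a = 2/r − v²/μ = 5.450×10⁻⁸ − 9.549×10⁻⁹ = 4.495×10⁻⁸ m⁻¹.
a = 2.225×10⁷ m = 22249 km.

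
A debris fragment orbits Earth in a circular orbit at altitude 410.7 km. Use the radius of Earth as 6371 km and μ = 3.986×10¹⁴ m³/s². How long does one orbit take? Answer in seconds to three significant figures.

r = 6371 + 410.7 = 6781.7 km = 6.7817×10⁶ m.
Kepler's third law: T = 2π√(r³/μ) = 2π√((6.782×10⁶)³ / 3.986×10¹⁴).
r³/μ = 7.825×10⁵ s², so T = 2π × 8.846×10² = 5.558×10³ s.

T ≈ 5560 seconds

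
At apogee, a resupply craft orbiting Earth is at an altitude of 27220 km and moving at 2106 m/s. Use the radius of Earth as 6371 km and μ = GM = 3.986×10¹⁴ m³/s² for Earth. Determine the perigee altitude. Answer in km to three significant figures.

perigee altitude ≈ 1350 km

r_a = 6371 + 27220 = 33591 km = 3.359×10⁷ m.
Specific energy ε = v²/2 − μ/r = -9.649×10⁶ J/kg, so a = −μ/(2ε) = 2.066×10⁷ m.
The apsides satisfy r_p + r_a = 2a, so the perigee radius is 2a − r_a = 7.720×10⁶ m = 7720.5 km.
Perigee altitude = 7720.5 − 6371 = 1349.5 km.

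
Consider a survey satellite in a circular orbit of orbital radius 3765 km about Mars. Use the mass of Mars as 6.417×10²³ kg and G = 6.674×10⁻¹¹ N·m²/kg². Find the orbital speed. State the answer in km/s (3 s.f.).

v ≈ 3.37 km/s

μ = GM = 6.674×10⁻¹¹ × 6.417×10²³ = 4.283×10¹³ m³/s².
r = 3765 km = 3.765×10⁶ m.
For a circular orbit v = √(μ/r) = √(4.283×10¹³ / 3.765×10⁶) = √(1.138×10⁷) = 3373 m/s.
That is 3.373 km/s.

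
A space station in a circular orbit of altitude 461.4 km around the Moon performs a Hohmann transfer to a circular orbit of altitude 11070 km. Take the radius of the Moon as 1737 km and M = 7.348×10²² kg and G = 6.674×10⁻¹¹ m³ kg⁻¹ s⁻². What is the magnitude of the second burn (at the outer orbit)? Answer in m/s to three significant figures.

μ = GM = 6.674×10⁻¹¹ × 7.348×10²² = 4.904×10¹² m³/s².
r₁ = 1737 + 461.4 = 2198.4 km = 2.1984×10⁶ m.
r₂ = 1737 + 11070 = 12807 km = 1.2807×10⁷ m.
Transfer ellipse a_t = (r₁ + r₂)/2 = 7.503×10⁶ m.
At r₁: circular v_c1 = √(μ/r₁) = 1494 m/s; transfer-perilune v_p = √[μ(2/r₁ − 1/a_t)] = 1951 m/s.
At r₂: circular v_c2 = √(μ/r₂) = 618.8 m/s; transfer-apolune v_a = √[μ(2/r₂ − 1/a_t)] = 335.0 m/s.
Δv₂ = v_c2 − v_a = 283.8 m/s.

Δv ≈ 284 m/s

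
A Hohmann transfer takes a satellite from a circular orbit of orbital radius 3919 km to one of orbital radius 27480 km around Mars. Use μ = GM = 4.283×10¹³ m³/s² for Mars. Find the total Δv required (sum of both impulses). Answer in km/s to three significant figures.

r₁ = 3919 km = 3.919×10⁶ m.
r₂ = 27480 km = 2.748×10⁷ m.
Transfer ellipse a_t = (r₁ + r₂)/2 = 1.570×10⁷ m.
At r₁: circular v_c1 = √(μ/r₁) = 3306 m/s; transfer-periapsis v_p = √[μ(2/r₁ − 1/a_t)] = 4374 m/s.
Δv₁ = v_p − v_c1 = 1068 m/s.
At r₂: circular v_c2 = √(μ/r₂) = 1248 m/s; transfer-apoapsis v_a = √[μ(2/r₂ − 1/a_t)] = 623.7 m/s.
Δv₂ = v_c2 − v_a = 624.7 m/s.
Total Δv = Δv₁ + Δv₂ = 1693 m/s = 1.693 km/s.

Δv_total ≈ 1.69 km/s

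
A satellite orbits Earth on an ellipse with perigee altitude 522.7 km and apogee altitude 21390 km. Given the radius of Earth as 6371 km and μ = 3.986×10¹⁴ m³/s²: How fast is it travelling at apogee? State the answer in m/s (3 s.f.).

v ≈ 2390 m/s

r_p = 6371 + 522.7 = 6893.7 km = 6.8937×10⁶ m.
r_a = 6371 + 21390 = 27761 km = 2.7761×10⁷ m.
Semi-major axis a = (r_p + r_a)/2 = 17327 km = 1.733×10⁷ m.
Vis-viva: v² = μ(2/r − 1/a) = 3.986×10¹⁴ × (7.204×10⁻⁸ − 5.771×10⁻⁸) = 5.712×10⁶ m²/s².
v = 2390 m/s.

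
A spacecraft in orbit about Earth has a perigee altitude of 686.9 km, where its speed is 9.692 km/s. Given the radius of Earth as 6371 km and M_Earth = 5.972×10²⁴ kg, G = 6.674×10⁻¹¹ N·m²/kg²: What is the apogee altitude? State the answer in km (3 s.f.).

μ = GM = 6.674×10⁻¹¹ × 5.972×10²⁴ = 3.986×10¹⁴ m³/s².
r_p = 6371 + 686.9 = 7057.9 km = 7.058×10⁶ m.
Specific energy ε = v²/2 − μ/r = -9.504×10⁶ J/kg, so a = −μ/(2ε) = 2.097×10⁷ m.
The apsides satisfy r_p + r_a = 2a, so the apogee radius is 2a − r_p = 3.488×10⁷ m = 34878 km.
Apogee altitude = 34878 − 6371 = 28507 km.

apogee altitude ≈ 28500 km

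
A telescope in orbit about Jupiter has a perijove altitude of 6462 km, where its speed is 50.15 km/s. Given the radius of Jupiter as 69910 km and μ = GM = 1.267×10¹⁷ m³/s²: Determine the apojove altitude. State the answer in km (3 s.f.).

r_p = 69910 + 6462 = 76372 km = 7.637×10⁷ m.
Specific energy ε = v²/2 − μ/r = -4.015×10⁸ J/kg, so a = −μ/(2ε) = 1.578×10⁸ m.
The apsides satisfy r_p + r_a = 2a, so the apojove radius is 2a − r_p = 2.392×10⁸ m = 2.3922×10⁵ km.
Apojove altitude = 2.3922×10⁵ − 69910 = 1.6931×10⁵ km.

apojove altitude ≈ 1.69×10⁵ km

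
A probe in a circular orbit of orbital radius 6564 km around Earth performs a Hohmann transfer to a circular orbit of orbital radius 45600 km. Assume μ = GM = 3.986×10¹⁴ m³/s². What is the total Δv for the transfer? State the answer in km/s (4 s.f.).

r₁ = 6564 km = 6.564×10⁶ m.
r₂ = 45600 km = 4.560×10⁷ m.
Transfer ellipse a_t = (r₁ + r₂)/2 = 2.608×10⁷ m.
At r₁: circular v_c1 = √(μ/r₁) = 7793 m/s; transfer-perigee v_p = √[μ(2/r₁ − 1/a_t)] = 10300 m/s.
Δv₁ = v_p − v_c1 = 2511 m/s.
At r₂: circular v_c2 = √(μ/r₂) = 2957 m/s; transfer-apogee v_a = √[μ(2/r₂ − 1/a_t)] = 1483 m/s.
Δv₂ = v_c2 − v_a = 1473 m/s.
Total Δv = Δv₁ + Δv₂ = 3984 m/s = 3.984 km/s.

Δv_total ≈ 3.984 km/s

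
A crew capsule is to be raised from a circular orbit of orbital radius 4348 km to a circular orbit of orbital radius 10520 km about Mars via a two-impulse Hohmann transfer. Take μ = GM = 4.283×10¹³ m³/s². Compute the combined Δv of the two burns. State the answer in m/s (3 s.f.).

r₁ = 4348 km = 4.348×10⁶ m.
r₂ = 10520 km = 1.052×10⁷ m.
Transfer ellipse a_t = (r₁ + r₂)/2 = 7.434×10⁶ m.
At r₁: circular v_c1 = √(μ/r₁) = 3139 m/s; transfer-periapsis v_p = √[μ(2/r₁ − 1/a_t)] = 3734 m/s.
Δv₁ = v_p − v_c1 = 595.0 m/s.
At r₂: circular v_c2 = √(μ/r₂) = 2018 m/s; transfer-apoapsis v_a = √[μ(2/r₂ − 1/a_t)] = 1543 m/s.
Δv₂ = v_c2 − v_a = 474.6 m/s.
Total Δv = Δv₁ + Δv₂ = 1070 m/s.

Δv_total ≈ 1070 m/s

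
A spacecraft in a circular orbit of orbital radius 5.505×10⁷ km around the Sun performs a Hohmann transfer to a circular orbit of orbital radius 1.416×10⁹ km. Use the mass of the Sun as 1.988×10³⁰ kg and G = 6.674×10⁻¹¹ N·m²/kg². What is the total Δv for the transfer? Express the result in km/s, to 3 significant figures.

Δv_total ≈ 26.1 km/s

μ = GM = 6.674×10⁻¹¹ × 1.988×10³⁰ = 1.327×10²⁰ m³/s².
r₁ = 5.505×10⁷ km = 5.505×10¹⁰ m.
r₂ = 1.416×10⁹ km = 1.416×10¹² m.
Transfer ellipse a_t = (r₁ + r₂)/2 = 7.355×10¹¹ m.
At r₁: circular v_c1 = √(μ/r₁) = 49090 m/s; transfer-perihelion v_p = √[μ(2/r₁ − 1/a_t)] = 68120 m/s.
Δv₁ = v_p − v_c1 = 19020 m/s.
At r₂: circular v_c2 = √(μ/r₂) = 9680 m/s; transfer-aphelion v_a = √[μ(2/r₂ − 1/a_t)] = 2648 m/s.
Δv₂ = v_c2 − v_a = 7032 m/s.
Total Δv = Δv₁ + Δv₂ = 26060 m/s = 26.06 km/s.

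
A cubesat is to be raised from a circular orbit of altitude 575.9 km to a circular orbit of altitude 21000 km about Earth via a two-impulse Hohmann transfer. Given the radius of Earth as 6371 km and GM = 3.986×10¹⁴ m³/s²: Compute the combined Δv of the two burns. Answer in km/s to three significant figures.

r₁ = 6371 + 575.9 = 6946.9 km = 6.9469×10⁶ m.
r₂ = 6371 + 21000 = 27371 km = 2.7371×10⁷ m.
Transfer ellipse a_t = (r₁ + r₂)/2 = 1.716×10⁷ m.
At r₁: circular v_c1 = √(μ/r₁) = 7575 m/s; transfer-perigee v_p = √[μ(2/r₁ − 1/a_t)] = 9567 m/s.
Δv₁ = v_p − v_c1 = 1992 m/s.
At r₂: circular v_c2 = √(μ/r₂) = 3816 m/s; transfer-apogee v_a = √[μ(2/r₂ − 1/a_t)] = 2428 m/s.
Δv₂ = v_c2 − v_a = 1388 m/s.
Total Δv = Δv₁ + Δv₂ = 3380 m/s = 3.380 km/s.

Δv_total ≈ 3.38 km/s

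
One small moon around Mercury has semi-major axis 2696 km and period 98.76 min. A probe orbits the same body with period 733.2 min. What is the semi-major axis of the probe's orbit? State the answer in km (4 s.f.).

Kepler's third law: a³ ∝ T², so a₂ = a₁ (T₂/T₁)^(2/3).
T₂/T₁ = 7.424, (T₂/T₁)^(2/3) = 3.806.
a₂ = 2696 × 3.806 = 10260 km.

a₂ ≈ 10260 km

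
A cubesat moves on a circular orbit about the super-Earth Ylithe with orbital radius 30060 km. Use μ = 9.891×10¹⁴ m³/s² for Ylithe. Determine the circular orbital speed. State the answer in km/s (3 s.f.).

v ≈ 5.74 km/s

r = 30060 km = 3.006×10⁷ m.
For a circular orbit v = √(μ/r) = √(9.891×10¹⁴ / 3.006×10⁷) = √(3.290×10⁷) = 5736 m/s.
That is 5.736 km/s.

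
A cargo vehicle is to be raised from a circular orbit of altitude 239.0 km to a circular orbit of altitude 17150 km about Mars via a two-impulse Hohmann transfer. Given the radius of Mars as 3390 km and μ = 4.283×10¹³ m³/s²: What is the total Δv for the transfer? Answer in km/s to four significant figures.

r₁ = 3390 + 239.0 = 3629.0 km = 3.6290×10⁶ m.
r₂ = 3390 + 17150 = 20540 km = 2.0540×10⁷ m.
Transfer ellipse a_t = (r₁ + r₂)/2 = 1.208×10⁷ m.
At r₁: circular v_c1 = √(μ/r₁) = 3435 m/s; transfer-periapsis v_p = √[μ(2/r₁ − 1/a_t)] = 4479 m/s.
Δv₁ = v_p − v_c1 = 1043 m/s.
At r₂: circular v_c2 = √(μ/r₂) = 1444 m/s; transfer-apoapsis v_a = √[μ(2/r₂ − 1/a_t)] = 791.3 m/s.
Δv₂ = v_c2 − v_a = 652.7 m/s.
Total Δv = Δv₁ + Δv₂ = 1696 m/s = 1.696 km/s.

Δv_total ≈ 1.696 km/s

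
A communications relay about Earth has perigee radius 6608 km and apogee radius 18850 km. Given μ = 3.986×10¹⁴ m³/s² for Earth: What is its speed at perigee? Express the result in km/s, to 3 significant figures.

Semi-major axis a = (r_p + r_a)/2 = 12729 km = 1.273×10⁷ m.
Vis-viva: v² = μ(2/r − 1/a) = 3.986×10¹⁴ × (3.027×10⁻⁷ − 7.856×10⁻⁸) = 8.933×10⁷ m²/s².
v = 9451 m/s = 9.451 km/s.

v ≈ 9.45 km/s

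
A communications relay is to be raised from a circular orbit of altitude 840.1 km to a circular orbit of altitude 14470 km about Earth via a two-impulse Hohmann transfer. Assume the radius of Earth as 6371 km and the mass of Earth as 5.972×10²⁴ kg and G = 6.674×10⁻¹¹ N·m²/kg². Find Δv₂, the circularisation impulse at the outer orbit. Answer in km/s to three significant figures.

μ = GM = 6.674×10⁻¹¹ × 5.972×10²⁴ = 3.986×10¹⁴ m³/s².
r₁ = 6371 + 840.1 = 7211.1 km = 7.2111×10⁶ m.
r₂ = 6371 + 14470 = 20841 km = 2.0841×10⁷ m.
Transfer ellipse a_t = (r₁ + r₂)/2 = 1.403×10⁷ m.
At r₁: circular v_c1 = √(μ/r₁) = 7435 m/s; transfer-perigee v_p = √[μ(2/r₁ − 1/a_t)] = 9062 m/s.
At r₂: circular v_c2 = √(μ/r₂) = 4373 m/s; transfer-apogee v_a = √[μ(2/r₂ − 1/a_t)] = 3136 m/s.
Δv₂ = v_c2 − v_a = 1237 m/s.
= 1.237 km/s.

Δv ≈ 1.24 km/s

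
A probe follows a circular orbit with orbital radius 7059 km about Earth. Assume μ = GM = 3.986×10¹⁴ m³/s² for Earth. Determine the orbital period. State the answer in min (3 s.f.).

T ≈ 98.4 min

r = 7059 km = 7.059×10⁶ m.
Kepler's third law: T = 2π√(r³/μ) = 2π√((7.059×10⁶)³ / 3.986×10¹⁴).
r³/μ = 8.825×10⁵ s², so T = 2π × 9.394×10² = 5.902×10³ s.
Converting: 5.902×10³ s ÷ 60.00 = 98.37 min.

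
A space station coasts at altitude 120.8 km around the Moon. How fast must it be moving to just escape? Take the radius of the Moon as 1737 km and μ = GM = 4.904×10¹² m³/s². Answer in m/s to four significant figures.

r = 1737 + 120.8 = 1857.8 km = 1.8578×10⁶ m.
Escape speed v_esc = √(2μ/r) = √(2 × 4.904×10¹² / 1.858×10⁶) = √(5.279×10⁶) = 2298 m/s.

v_esc ≈ 2298 m/s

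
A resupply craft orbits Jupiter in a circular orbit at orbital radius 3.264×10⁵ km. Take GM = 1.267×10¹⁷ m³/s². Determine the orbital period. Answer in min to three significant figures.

T ≈ 1730 min

r = 3.264×10⁵ km = 3.264×10⁸ m.
Kepler's third law: T = 2π√(r³/μ) = 2π√((3.264×10⁸)³ / 1.267×10¹⁷).
r³/μ = 2.745×10⁸ s², so T = 2π × 1.657×10⁴ = 1.041×10⁵ s.
Converting: 1.041×10⁵ s ÷ 60.00 = 1735 min.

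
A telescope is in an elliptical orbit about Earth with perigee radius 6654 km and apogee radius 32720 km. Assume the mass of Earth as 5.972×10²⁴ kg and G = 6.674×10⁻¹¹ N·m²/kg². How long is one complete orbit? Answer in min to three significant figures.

μ = GM = 6.674×10⁻¹¹ × 5.972×10²⁴ = 3.986×10¹⁴ m³/s².
Semi-major axis a = (r_p + r_a)/2 = (6654.0 + 32720)/2 = 19687 km = 1.969×10⁷ m.
By Kepler's third law T = 2π√(a³/μ) = 2π × 4.375×10³ = 2.749×10⁴ s.
= 458.2 min.

T ≈ 458 min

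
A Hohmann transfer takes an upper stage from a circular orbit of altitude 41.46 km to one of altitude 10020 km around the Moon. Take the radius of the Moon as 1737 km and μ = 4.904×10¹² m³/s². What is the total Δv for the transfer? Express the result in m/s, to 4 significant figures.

r₁ = 1737 + 41.46 = 1778.5 km = 1.7785×10⁶ m.
r₂ = 1737 + 10020 = 11757 km = 1.1757×10⁷ m.
Transfer ellipse a_t = (r₁ + r₂)/2 = 6.768×10⁶ m.
At r₁: circular v_c1 = √(μ/r₁) = 1661 m/s; transfer-perilune v_p = √[μ(2/r₁ − 1/a_t)] = 2189 m/s.
Δv₁ = v_p − v_c1 = 528.1 m/s.
At r₂: circular v_c2 = √(μ/r₂) = 645.8 m/s; transfer-apolune v_a = √[μ(2/r₂ − 1/a_t)] = 331.1 m/s.
Δv₂ = v_c2 − v_a = 314.8 m/s.
Total Δv = Δv₁ + Δv₂ = 842.9 m/s.

Δv_total ≈ 842.9 m/s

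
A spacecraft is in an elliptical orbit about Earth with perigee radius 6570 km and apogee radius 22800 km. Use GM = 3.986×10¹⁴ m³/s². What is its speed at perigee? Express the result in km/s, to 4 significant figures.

Semi-major axis a = (r_p + r_a)/2 = 14685 km = 1.468×10⁷ m.
Vis-viva: v² = μ(2/r − 1/a) = 3.986×10¹⁴ × (3.044×10⁻⁷ − 6.810×10⁻⁸) = 9.420×10⁷ m²/s².
v = 9705 m/s = 9.705 km/s.

v ≈ 9.705 km/s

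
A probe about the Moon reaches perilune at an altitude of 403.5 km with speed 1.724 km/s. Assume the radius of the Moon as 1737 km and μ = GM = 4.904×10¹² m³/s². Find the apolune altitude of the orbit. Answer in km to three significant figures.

apolune altitude ≈ 2210 km

r_p = 1737 + 403.5 = 2140.5 km = 2.140×10⁶ m.
Specific energy ε = v²/2 − μ/r = -8.050×10⁵ J/kg, so a = −μ/(2ε) = 3.046×10⁶ m.
The apsides satisfy r_p + r_a = 2a, so the apolune radius is 2a − r_p = 3.952×10⁶ m = 3951.7 km.
Apolune altitude = 3951.7 − 1737 = 2214.7 km.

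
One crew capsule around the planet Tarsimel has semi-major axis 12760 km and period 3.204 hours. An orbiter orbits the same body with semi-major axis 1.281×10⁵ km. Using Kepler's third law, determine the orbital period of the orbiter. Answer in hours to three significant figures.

T₂ ≈ 102 hours

Kepler's third law: T² ∝ a³, so T₂ = T₁ (a₂/a₁)^(3/2).
a₂/a₁ = 10.04, (a₂/a₁)^(3/2) = 31.81.
T₂ = 3.204 × 31.81 = 101.9 hours.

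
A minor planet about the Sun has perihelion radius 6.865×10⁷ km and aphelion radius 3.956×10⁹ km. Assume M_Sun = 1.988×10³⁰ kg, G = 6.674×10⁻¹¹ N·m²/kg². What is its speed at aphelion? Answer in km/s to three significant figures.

v ≈ 1.07 km/s

μ = GM = 6.674×10⁻¹¹ × 1.988×10³⁰ = 1.327×10²⁰ m³/s².
Semi-major axis a = (r_p + r_a)/2 = 2.0123×10⁹ km = 2.012×10¹² m.
Vis-viva: v² = μ(2/r − 1/a) = 1.327×10²⁰ × (5.056×10⁻¹³ − 4.969×10⁻¹³) = 1.144×10⁶ m²/s².
v = 1070 m/s = 1.070 km/s.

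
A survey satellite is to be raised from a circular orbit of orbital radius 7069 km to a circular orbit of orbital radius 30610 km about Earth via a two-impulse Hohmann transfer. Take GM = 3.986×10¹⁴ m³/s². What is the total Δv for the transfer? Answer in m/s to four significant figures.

Δv_total ≈ 3461 m/s

r₁ = 7069 km = 7.069×10⁶ m.
r₂ = 30610 km = 3.061×10⁷ m.
Transfer ellipse a_t = (r₁ + r₂)/2 = 1.884×10⁷ m.
At r₁: circular v_c1 = √(μ/r₁) = 7509 m/s; transfer-perigee v_p = √[μ(2/r₁ − 1/a_t)] = 9572 m/s.
Δv₁ = v_p − v_c1 = 2063 m/s.
At r₂: circular v_c2 = √(μ/r₂) = 3609 m/s; transfer-apogee v_a = √[μ(2/r₂ − 1/a_t)] = 2210 m/s.
Δv₂ = v_c2 − v_a = 1398 m/s.
Total Δv = Δv₁ + Δv₂ = 3461 m/s.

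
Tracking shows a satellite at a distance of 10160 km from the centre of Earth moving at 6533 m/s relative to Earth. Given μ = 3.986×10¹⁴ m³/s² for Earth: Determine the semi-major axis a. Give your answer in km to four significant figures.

r = 1.016×10⁷ m.
Vis-viva rearranged: 1/a = 2/r − v²/μ = 1.969×10⁻⁷ − 1.071×10⁻⁷ = 8.978×10⁻⁸ m⁻¹.
a = 1.114×10⁷ m = 11139 km.

a ≈ 11140 km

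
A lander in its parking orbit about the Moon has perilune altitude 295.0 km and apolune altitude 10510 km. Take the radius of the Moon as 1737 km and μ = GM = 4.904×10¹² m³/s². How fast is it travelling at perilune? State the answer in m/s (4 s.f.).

v ≈ 2035 m/s

r_p = 1737 + 295.0 = 2032.0 km = 2.0320×10⁶ m.
r_a = 1737 + 10510 = 12247 km = 1.2247×10⁷ m.
Semi-major axis a = (r_p + r_a)/2 = 7139.5 km = 7.140×10⁶ m.
Vis-viva: v² = μ(2/r − 1/a) = 4.904×10¹² × (9.843×10⁻⁷ − 1.401×10⁻⁷) = 4.140×10⁶ m²/s².
v = 2035 m/s.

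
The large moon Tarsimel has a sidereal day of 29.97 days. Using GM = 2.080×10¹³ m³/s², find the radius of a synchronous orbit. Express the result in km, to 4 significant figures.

r_sync ≈ 1.523×10⁵ km

T = 29.97 days = 2.589×10⁶ s.
A synchronous orbit has period T, so by Kepler's third law a = (μT²/4π²)^(1/3).
μT²/4π² = 2.080×10¹³ × (2.589×10⁶)² / 39.48 = 3.533×10²⁴ m³.
a = 1.523×10⁸ m = 1.5230×10⁵ km.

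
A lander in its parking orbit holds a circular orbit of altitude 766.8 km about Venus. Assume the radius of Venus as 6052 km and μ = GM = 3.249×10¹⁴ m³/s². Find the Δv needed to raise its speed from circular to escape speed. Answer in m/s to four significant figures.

r = 6052 + 766.8 = 6818.8 km = 6.8188×10⁶ m.
Circular speed v_c = √(μ/r) = 6903 m/s.
Escape speed v_esc = √(2μ/r) = √2 × v_c = 9762 m/s.
Δv = v_esc − v_c = 2859 m/s.

Δv ≈ 2859 m/s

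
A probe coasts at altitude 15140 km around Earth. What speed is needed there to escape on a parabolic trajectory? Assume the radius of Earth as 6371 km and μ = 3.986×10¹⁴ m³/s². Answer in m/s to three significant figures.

r = 6371 + 15140 = 21511 km = 2.1511×10⁷ m.
Escape speed v_esc = √(2μ/r) = √(2 × 3.986×10¹⁴ / 2.151×10⁷) = √(3.706×10⁷) = 6088 m/s.

v_esc ≈ 6090 m/s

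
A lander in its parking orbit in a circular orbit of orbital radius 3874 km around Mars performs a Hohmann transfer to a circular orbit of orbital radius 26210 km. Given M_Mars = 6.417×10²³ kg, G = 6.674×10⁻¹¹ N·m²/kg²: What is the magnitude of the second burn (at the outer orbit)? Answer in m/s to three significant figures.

μ = GM = 6.674×10⁻¹¹ × 6.417×10²³ = 4.283×10¹³ m³/s².
r₁ = 3874 km = 3.874×10⁶ m.
r₂ = 26210 km = 2.621×10⁷ m.
Transfer ellipse a_t = (r₁ + r₂)/2 = 1.504×10⁷ m.
At r₁: circular v_c1 = √(μ/r₁) = 3325 m/s; transfer-periapsis v_p = √[μ(2/r₁ − 1/a_t)] = 4389 m/s.
At r₂: circular v_c2 = √(μ/r₂) = 1278 m/s; transfer-apoapsis v_a = √[μ(2/r₂ − 1/a_t)] = 648.7 m/s.
Δv₂ = v_c2 − v_a = 629.6 m/s.

Δv ≈ 630 m/s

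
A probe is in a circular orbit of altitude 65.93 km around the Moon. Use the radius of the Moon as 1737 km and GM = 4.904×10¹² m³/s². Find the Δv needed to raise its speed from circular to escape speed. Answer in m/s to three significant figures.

r = 1737 + 65.93 = 1802.9 km = 1.8029×10⁶ m.
Circular speed v_c = √(μ/r) = 1649 m/s.
Escape speed v_esc = √(2μ/r) = √2 × v_c = 2332 m/s.
Δv = v_esc − v_c = 683.1 m/s.

Δv ≈ 683 m/s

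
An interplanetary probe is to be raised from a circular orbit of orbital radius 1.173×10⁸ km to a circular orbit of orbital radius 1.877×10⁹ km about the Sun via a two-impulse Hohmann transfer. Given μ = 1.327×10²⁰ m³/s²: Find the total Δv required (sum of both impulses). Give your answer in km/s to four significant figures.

r₁ = 1.173×10⁸ km = 1.173×10¹¹ m.
r₂ = 1.877×10⁹ km = 1.877×10¹² m.
Transfer ellipse a_t = (r₁ + r₂)/2 = 9.972×10¹¹ m.
At r₁: circular v_c1 = √(μ/r₁) = 33630 m/s; transfer-perihelion v_p = √[μ(2/r₁ − 1/a_t)] = 46150 m/s.
Δv₁ = v_p − v_c1 = 12510 m/s.
At r₂: circular v_c2 = √(μ/r₂) = 8408 m/s; transfer-aphelion v_a = √[μ(2/r₂ − 1/a_t)] = 2884 m/s.
Δv₂ = v_c2 − v_a = 5524 m/s.
Total Δv = Δv₁ + Δv₂ = 18040 m/s = 18.04 km/s.

Δv_total ≈ 18.04 km/s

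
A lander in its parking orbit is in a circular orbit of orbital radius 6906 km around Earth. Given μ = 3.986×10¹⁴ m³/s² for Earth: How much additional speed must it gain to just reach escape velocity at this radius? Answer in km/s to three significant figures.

r = 6906 km = 6.906×10⁶ m.
Circular speed v_c = √(μ/r) = 7597 m/s.
Escape speed v_esc = √(2μ/r) = √2 × v_c = 10740 m/s.
Δv = v_esc − v_c = 3147 m/s = 3.147 km/s.

Δv ≈ 3.15 km/s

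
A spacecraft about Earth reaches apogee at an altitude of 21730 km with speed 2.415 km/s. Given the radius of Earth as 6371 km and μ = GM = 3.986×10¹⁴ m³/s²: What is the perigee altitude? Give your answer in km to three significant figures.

perigee altitude ≈ 901 km

r_a = 6371 + 21730 = 28101 km = 2.810×10⁷ m.
Specific energy ε = v²/2 − μ/r = -1.127×10⁷ J/kg, so a = −μ/(2ε) = 1.769×10⁷ m.
The apsides satisfy r_p + r_a = 2a, so the perigee radius is 2a − r_a = 7.272×10⁶ m = 7272.1 km.
Perigee altitude = 7272.1 − 6371 = 901.14 km.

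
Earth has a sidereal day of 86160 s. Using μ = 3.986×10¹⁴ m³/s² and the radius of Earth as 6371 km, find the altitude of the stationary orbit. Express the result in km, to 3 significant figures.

h_sync ≈ 35800 km

A synchronous orbit has period T, so by Kepler's third law a = (μT²/4π²)^(1/3).
μT²/4π² = 3.986×10¹⁴ × (8.616×10⁴)² / 39.48 = 7.495×10²² m³.
a = 4.216×10⁷ m = 42163 km.
Altitude h = a − R = 42163 − 6371 = 35792 km.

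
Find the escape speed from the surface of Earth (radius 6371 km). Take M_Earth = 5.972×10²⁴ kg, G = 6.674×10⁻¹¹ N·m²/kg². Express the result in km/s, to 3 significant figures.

μ = GM = 6.674×10⁻¹¹ × 5.972×10²⁴ = 3.986×10¹⁴ m³/s².
r = R = 6.371×10⁶ m.
Escape speed v_esc = √(2μ/r) = √(2 × 3.986×10¹⁴ / 6.371×10⁶) = √(1.251×10⁸) = 11190 m/s.
= 11.19 km/s.

v_esc ≈ 11.2 km/s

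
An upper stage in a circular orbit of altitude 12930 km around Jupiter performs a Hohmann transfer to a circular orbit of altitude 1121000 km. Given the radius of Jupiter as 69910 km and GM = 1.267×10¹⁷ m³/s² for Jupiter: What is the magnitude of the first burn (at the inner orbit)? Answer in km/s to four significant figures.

Δv ≈ 14.37 km/s

r₁ = 69910 + 12930 = 82840 km = 8.2840×10⁷ m.
r₂ = 69910 + 1121000 = 1190900 km = 1.1909×10⁹ m.
Transfer ellipse a_t = (r₁ + r₂)/2 = 6.369×10⁸ m.
At r₁: circular v_c1 = √(μ/r₁) = 39110 m/s; transfer-perijove v_p = √[μ(2/r₁ − 1/a_t)] = 53480 m/s.
Δv₁ = v_p − v_c1 = 14370 m/s.
= 14.37 km/s.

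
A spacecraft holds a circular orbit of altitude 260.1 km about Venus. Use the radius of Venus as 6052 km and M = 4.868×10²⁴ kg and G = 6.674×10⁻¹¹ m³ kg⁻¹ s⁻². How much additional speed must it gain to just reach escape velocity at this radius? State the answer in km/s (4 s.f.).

μ = GM = 6.674×10⁻¹¹ × 4.868×10²⁴ = 3.249×10¹⁴ m³/s².
r = 6052 + 260.1 = 6312.1 km = 6.3121×10⁶ m.
Circular speed v_c = √(μ/r) = 7174 m/s.
Escape speed v_esc = √(2μ/r) = √2 × v_c = 10150 m/s.
Δv = v_esc − v_c = 2972 m/s = 2.972 km/s.

Δv ≈ 2.972 km/s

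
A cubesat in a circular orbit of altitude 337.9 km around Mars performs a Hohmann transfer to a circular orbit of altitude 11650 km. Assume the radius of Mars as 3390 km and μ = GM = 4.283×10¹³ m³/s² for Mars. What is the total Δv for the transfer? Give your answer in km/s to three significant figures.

Δv_total ≈ 1.53 km/s

r₁ = 3390 + 337.9 = 3727.9 km = 3.7279×10⁶ m.
r₂ = 3390 + 11650 = 15040 km = 1.5040×10⁷ m.
Transfer ellipse a_t = (r₁ + r₂)/2 = 9.384×10⁶ m.
At r₁: circular v_c1 = √(μ/r₁) = 3390 m/s; transfer-periapsis v_p = √[μ(2/r₁ − 1/a_t)] = 4291 m/s.
Δv₁ = v_p − v_c1 = 901.6 m/s.
At r₂: circular v_c2 = √(μ/r₂) = 1688 m/s; transfer-apoapsis v_a = √[μ(2/r₂ − 1/a_t)] = 1064 m/s.
Δv₂ = v_c2 − v_a = 623.9 m/s.
Total Δv = Δv₁ + Δv₂ = 1525 m/s = 1.525 km/s.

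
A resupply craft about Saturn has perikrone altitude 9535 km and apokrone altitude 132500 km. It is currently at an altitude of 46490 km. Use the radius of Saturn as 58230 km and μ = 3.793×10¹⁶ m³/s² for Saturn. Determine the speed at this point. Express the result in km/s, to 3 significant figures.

v ≈ 20.8 km/s

r_p = 58230 + 9535 = 67765 km = 6.7765×10⁷ m.
r_a = 58230 + 132500 = 190730 km = 1.9073×10⁸ m.
r = 58230 + 46490 = 1.0472×10⁵ km = 1.047×10⁸ m.
Semi-major axis a = (r_p + r_a)/2 = 1.2925×10⁵ km = 1.292×10⁸ m.
Vis-viva: v² = μ(2/r − 1/a) = 3.793×10¹⁶ × (1.910×10⁻⁸ − 7.737×10⁻⁹) = 4.309×10⁸ m²/s².
v = 20760 m/s = 20.76 km/s.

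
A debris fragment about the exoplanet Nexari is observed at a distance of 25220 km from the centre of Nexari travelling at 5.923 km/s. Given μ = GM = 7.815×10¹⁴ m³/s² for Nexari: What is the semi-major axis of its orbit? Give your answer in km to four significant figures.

r = 2.522×10⁷ m.
Specific orbital energy ε = v²/2 − μ/r = (5923)²/2 − 7.815×10¹⁴/2.522×10⁷ = -1.345×10⁷ J/kg.
Since ε = −μ/(2a), a = −μ/(2ε) = 2.906×10⁷ m = 29060 km.

a ≈ 29060 km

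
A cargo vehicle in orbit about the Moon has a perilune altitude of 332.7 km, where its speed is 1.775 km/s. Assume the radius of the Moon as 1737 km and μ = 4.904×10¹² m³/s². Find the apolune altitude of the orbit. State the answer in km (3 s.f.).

r_p = 1737 + 332.7 = 2069.7 km = 2.070×10⁶ m.
Specific energy ε = v²/2 − μ/r = -7.941×10⁵ J/kg, so a = −μ/(2ε) = 3.088×10⁶ m.
The apsides satisfy r_p + r_a = 2a, so the apolune radius is 2a − r_p = 4.106×10⁶ m = 4105.7 km.
Apolune altitude = 4105.7 − 1737 = 2368.7 km.

apolune altitude ≈ 2370 km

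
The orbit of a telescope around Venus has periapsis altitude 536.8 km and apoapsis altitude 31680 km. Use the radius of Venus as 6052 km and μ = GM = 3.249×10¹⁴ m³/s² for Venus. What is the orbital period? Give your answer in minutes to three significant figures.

T ≈ 606 minutes

r_p = 6052 + 536.8 = 6588.8 km = 6.5888×10⁶ m.
r_a = 6052 + 31680 = 37732 km = 3.7732×10⁷ m.
Semi-major axis a = (r_p + r_a)/2 = (6588.8 + 37732)/2 = 22160 km = 2.216×10⁷ m.
By Kepler's third law T = 2π√(a³/μ) = 2π × 5.788×10³ = 3.636×10⁴ s.
= 606.1 minutes.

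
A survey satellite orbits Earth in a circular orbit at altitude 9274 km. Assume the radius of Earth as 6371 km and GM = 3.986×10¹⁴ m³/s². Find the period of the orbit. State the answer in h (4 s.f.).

T ≈ 5.410 h

r = 6371 + 9274 = 15645 km = 1.5645×10⁷ m.
Kepler's third law: T = 2π√(r³/μ) = 2π√((1.564×10⁷)³ / 3.986×10¹⁴).
r³/μ = 9.607×10⁶ s², so T = 2π × 3.100×10³ = 1.947×10⁴ s.
Converting: 1.947×10⁴ s ÷ 3600 = 5.410 h.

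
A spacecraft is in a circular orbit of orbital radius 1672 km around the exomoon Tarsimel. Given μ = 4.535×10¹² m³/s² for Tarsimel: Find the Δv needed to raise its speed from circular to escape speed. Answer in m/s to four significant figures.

r = 1672 km = 1.672×10⁶ m.
Circular speed v_c = √(μ/r) = 1647 m/s.
Escape speed v_esc = √(2μ/r) = √2 × v_c = 2329 m/s.
Δv = v_esc − v_c = 682.2 m/s.

Δv ≈ 682.2 m/s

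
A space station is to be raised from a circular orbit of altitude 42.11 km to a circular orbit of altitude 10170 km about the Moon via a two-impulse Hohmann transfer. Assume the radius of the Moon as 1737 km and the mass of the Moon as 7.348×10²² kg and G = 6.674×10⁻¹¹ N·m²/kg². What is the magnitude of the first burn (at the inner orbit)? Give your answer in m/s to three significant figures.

Δv ≈ 530 m/s

μ = GM = 6.674×10⁻¹¹ × 7.348×10²² = 4.904×10¹² m³/s².
r₁ = 1737 + 42.11 = 1779.1 km = 1.7791×10⁶ m.
r₂ = 1737 + 10170 = 11907 km = 1.1907×10⁷ m.
Transfer ellipse a_t = (r₁ + r₂)/2 = 6.843×10⁶ m.
At r₁: circular v_c1 = √(μ/r₁) = 1660 m/s; transfer-perilune v_p = √[μ(2/r₁ − 1/a_t)] = 2190 m/s.
Δv₁ = v_p − v_c1 = 529.8 m/s.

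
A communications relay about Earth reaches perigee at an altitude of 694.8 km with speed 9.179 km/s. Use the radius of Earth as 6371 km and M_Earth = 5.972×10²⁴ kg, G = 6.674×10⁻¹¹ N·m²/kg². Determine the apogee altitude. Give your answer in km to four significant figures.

apogee altitude ≈ 14470 km

μ = GM = 6.674×10⁻¹¹ × 5.972×10²⁴ = 3.986×10¹⁴ m³/s².
r_p = 6371 + 694.8 = 7065.8 km = 7.066×10⁶ m.
Specific energy ε = v²/2 − μ/r = -1.428×10⁷ J/kg, so a = −μ/(2ε) = 1.395×10⁷ m.
The apsides satisfy r_p + r_a = 2a, so the apogee radius is 2a − r_p = 2.084×10⁷ m = 20842 km.
Apogee altitude = 20842 − 6371 = 14471 km.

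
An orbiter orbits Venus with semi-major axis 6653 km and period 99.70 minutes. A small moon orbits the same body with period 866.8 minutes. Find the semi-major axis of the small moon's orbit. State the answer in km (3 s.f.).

Kepler's third law: a³ ∝ T², so a₂ = a₁ (T₂/T₁)^(2/3).
T₂/T₁ = 8.694, (T₂/T₁)^(2/3) = 4.228.
a₂ = 6653 × 4.228 = 28130 km.

a₂ ≈ 28100 km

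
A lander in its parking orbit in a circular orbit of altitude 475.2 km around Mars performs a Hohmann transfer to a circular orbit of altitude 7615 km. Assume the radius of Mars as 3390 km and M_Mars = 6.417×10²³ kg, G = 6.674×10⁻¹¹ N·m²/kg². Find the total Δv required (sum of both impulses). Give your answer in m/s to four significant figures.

μ = GM = 6.674×10⁻¹¹ × 6.417×10²³ = 4.283×10¹³ m³/s².
r₁ = 3390 + 475.2 = 3865.2 km = 3.8652×10⁶ m.
r₂ = 3390 + 7615 = 11005 km = 1.1005×10⁷ m.
Transfer ellipse a_t = (r₁ + r₂)/2 = 7.435×10⁶ m.
At r₁: circular v_c1 = √(μ/r₁) = 3329 m/s; transfer-periapsis v_p = √[μ(2/r₁ − 1/a_t)] = 4050 m/s.
Δv₁ = v_p − v_c1 = 721.0 m/s.
At r₂: circular v_c2 = √(μ/r₂) = 1973 m/s; transfer-apoapsis v_a = √[μ(2/r₂ − 1/a_t)] = 1422 m/s.
Δv₂ = v_c2 − v_a = 550.4 m/s.
Total Δv = Δv₁ + Δv₂ = 1271 m/s.

Δv_total ≈ 1271 m/s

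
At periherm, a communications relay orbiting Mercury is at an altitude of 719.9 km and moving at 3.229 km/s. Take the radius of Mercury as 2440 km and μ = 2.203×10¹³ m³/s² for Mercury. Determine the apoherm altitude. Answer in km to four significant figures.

r_p = 2440 + 719.9 = 3159.9 km = 3.160×10⁶ m.
Specific energy ε = v²/2 − μ/r = -1.759×10⁶ J/kg, so a = −μ/(2ε) = 6.264×10⁶ m.
The apsides satisfy r_p + r_a = 2a, so the apoherm radius is 2a − r_p = 9.368×10⁶ m = 9367.7 km.
Apoherm altitude = 9367.7 − 2440 = 6927.7 km.

apoherm altitude ≈ 6928 km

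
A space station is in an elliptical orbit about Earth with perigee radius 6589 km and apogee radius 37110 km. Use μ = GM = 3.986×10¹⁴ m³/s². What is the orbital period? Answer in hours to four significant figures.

Semi-major axis a = (r_p + r_a)/2 = (6589.0 + 37110)/2 = 21850 km = 2.185×10⁷ m.
By Kepler's third law T = 2π√(a³/μ) = 2π × 5.116×10³ = 3.214×10⁴ s.
= 8.928 hours.

T ≈ 8.928 hours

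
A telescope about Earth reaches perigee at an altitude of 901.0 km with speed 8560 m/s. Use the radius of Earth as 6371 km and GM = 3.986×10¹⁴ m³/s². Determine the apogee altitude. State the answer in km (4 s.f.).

apogee altitude ≈ 8287 km

r_p = 6371 + 901.0 = 7272.0 km = 7.272×10⁶ m.
Specific energy ε = v²/2 − μ/r = -1.818×10⁷ J/kg, so a = −μ/(2ε) = 1.096×10⁷ m.
The apsides satisfy r_p + r_a = 2a, so the apogee radius is 2a − r_p = 1.466×10⁷ m = 14658 km.
Apogee altitude = 14658 − 6371 = 8286.8 km.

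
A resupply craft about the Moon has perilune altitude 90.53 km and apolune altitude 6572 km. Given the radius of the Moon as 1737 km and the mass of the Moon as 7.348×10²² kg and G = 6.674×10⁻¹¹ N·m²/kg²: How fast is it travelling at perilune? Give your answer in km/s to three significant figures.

v ≈ 2.10 km/s

μ = GM = 6.674×10⁻¹¹ × 7.348×10²² = 4.904×10¹² m³/s².
r_p = 1737 + 90.53 = 1827.5 km = 1.8275×10⁶ m.
r_a = 1737 + 6572 = 8309.0 km = 8.3090×10⁶ m.
Semi-major axis a = (r_p + r_a)/2 = 5068.3 km = 5.068×10⁶ m.
Vis-viva: v² = μ(2/r − 1/a) = 4.904×10¹² × (1.094×10⁻⁶ − 1.973×10⁻⁷) = 4.399×10⁶ m²/s².
v = 2097 m/s = 2.097 km/s.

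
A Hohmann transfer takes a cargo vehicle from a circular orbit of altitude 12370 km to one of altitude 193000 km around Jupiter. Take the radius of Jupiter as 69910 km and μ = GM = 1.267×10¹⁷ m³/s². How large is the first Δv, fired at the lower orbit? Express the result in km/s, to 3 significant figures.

Δv ≈ 9.19 km/s

r₁ = 69910 + 12370 = 82280 km = 8.2280×10⁷ m.
r₂ = 69910 + 193000 = 262910 km = 2.6291×10⁸ m.
Transfer ellipse a_t = (r₁ + r₂)/2 = 1.726×10⁸ m.
At r₁: circular v_c1 = √(μ/r₁) = 39240 m/s; transfer-perijove v_p = √[μ(2/r₁ − 1/a_t)] = 48430 m/s.
Δv₁ = v_p − v_c1 = 9191 m/s.
= 9.191 km/s.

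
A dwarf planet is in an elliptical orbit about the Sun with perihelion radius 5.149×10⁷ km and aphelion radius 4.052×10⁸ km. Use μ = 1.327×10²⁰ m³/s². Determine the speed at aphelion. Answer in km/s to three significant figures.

Semi-major axis a = (r_p + r_a)/2 = 2.2834×10⁸ km = 2.283×10¹¹ m.
Vis-viva: v² = μ(2/r − 1/a) = 1.327×10²⁰ × (4.936×10⁻¹² − 4.379×10⁻¹²) = 7.385×10⁷ m²/s².
v = 8593 m/s = 8.593 km/s.

v ≈ 8.59 km/s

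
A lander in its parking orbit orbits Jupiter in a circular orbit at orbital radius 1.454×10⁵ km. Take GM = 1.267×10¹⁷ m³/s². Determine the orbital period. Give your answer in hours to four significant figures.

r = 1.454×10⁵ km = 1.454×10⁸ m.
Kepler's third law: T = 2π√(r³/μ) = 2π√((1.454×10⁸)³ / 1.267×10¹⁷).
r³/μ = 2.426×10⁷ s², so T = 2π × 4.926×10³ = 3.095×10⁴ s.
Converting: 3.095×10⁴ s ÷ 3600 = 8.597 hours.

T ≈ 8.597 hours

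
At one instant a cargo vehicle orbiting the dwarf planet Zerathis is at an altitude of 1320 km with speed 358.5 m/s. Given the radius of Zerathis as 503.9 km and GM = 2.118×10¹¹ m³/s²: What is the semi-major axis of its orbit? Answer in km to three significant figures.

a ≈ 2040 km

r = 503.9 + 1320 = 1823.9 km = 1.824×10⁶ m.
Specific orbital energy ε = v²/2 − μ/r = (358.5)²/2 − 2.118×10¹¹/1.824×10⁶ = -5.186×10⁴ J/kg.
Since ε = −μ/(2a), a = −μ/(2ε) = 2.042×10⁶ m = 2041.9 km.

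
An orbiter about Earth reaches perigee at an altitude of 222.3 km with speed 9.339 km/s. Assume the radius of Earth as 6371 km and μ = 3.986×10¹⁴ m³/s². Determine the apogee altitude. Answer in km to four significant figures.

apogee altitude ≈ 10700 km

r_p = 6371 + 222.3 = 6593.3 km = 6.593×10⁶ m.
Specific energy ε = v²/2 − μ/r = -1.685×10⁷ J/kg, so a = −μ/(2ε) = 1.183×10⁷ m.
The apsides satisfy r_p + r_a = 2a, so the apogee radius is 2a − r_p = 1.707×10⁷ m = 17067 km.
Apogee altitude = 17067 − 6371 = 10696 km.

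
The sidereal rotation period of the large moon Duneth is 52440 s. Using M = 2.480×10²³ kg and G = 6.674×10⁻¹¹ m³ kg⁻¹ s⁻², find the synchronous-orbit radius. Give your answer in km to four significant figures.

μ = GM = 6.674×10⁻¹¹ × 2.480×10²³ = 1.655×10¹³ m³/s².
A synchronous orbit has period T, so by Kepler's third law a = (μT²/4π²)^(1/3).
μT²/4π² = 1.655×10¹³ × (5.244×10⁴)² / 39.48 = 1.153×10²¹ m³.
a = 1.049×10⁷ m = 10486 km.

r_sync ≈ 10490 km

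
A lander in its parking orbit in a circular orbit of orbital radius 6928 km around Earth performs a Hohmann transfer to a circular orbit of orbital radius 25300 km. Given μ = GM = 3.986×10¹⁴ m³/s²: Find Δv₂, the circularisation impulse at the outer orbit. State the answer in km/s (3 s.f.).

Δv ≈ 1.37 km/s

r₁ = 6928 km = 6.928×10⁶ m.
r₂ = 25300 km = 2.530×10⁷ m.
Transfer ellipse a_t = (r₁ + r₂)/2 = 1.611×10⁷ m.
At r₁: circular v_c1 = √(μ/r₁) = 7585 m/s; transfer-perigee v_p = √[μ(2/r₁ − 1/a_t)] = 9504 m/s.
At r₂: circular v_c2 = √(μ/r₂) = 3969 m/s; transfer-apogee v_a = √[μ(2/r₂ − 1/a_t)] = 2603 m/s.
Δv₂ = v_c2 − v_a = 1367 m/s.
= 1.367 km/s.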